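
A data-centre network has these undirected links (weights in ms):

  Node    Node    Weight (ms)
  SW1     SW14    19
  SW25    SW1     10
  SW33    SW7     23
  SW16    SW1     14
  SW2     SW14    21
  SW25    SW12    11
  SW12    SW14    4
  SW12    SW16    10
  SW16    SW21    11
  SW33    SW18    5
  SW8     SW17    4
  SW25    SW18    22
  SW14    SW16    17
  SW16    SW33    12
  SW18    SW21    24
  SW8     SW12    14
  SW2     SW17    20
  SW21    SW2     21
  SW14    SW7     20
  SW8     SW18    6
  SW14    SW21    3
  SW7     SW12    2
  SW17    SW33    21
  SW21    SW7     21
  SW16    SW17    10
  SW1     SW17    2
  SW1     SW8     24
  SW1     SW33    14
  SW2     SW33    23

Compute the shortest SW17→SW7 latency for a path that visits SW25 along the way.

25 ms

Best SW17 to SW25: SW17 → SW1 → SW25 costing 12
Best SW25 to SW7: SW25 → SW12 → SW7 costing 13
Total via SW25: 12 + 13 = 25 ms.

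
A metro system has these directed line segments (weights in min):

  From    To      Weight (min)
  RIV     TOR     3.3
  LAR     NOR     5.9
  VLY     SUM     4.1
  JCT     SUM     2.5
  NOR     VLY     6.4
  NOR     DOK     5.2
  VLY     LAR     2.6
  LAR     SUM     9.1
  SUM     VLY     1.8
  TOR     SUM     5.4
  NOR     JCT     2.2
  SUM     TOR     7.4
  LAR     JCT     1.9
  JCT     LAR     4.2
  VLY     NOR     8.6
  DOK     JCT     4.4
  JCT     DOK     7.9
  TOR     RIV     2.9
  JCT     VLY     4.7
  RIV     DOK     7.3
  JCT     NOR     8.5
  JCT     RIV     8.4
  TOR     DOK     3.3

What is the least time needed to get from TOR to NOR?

Enumerating some paths:
TOR - DOK - JCT - NOR: 3.3+4.4+8.5 = 16.2
TOR - SUM - VLY - NOR: 5.4+1.8+8.6 = 15.8
TOR - SUM - VLY - LAR - NOR: 5.4+1.8+2.6+5.9 = 15.7
Cheapest is TOR - SUM - VLY - LAR - NOR at 15.7 min.

15.7 min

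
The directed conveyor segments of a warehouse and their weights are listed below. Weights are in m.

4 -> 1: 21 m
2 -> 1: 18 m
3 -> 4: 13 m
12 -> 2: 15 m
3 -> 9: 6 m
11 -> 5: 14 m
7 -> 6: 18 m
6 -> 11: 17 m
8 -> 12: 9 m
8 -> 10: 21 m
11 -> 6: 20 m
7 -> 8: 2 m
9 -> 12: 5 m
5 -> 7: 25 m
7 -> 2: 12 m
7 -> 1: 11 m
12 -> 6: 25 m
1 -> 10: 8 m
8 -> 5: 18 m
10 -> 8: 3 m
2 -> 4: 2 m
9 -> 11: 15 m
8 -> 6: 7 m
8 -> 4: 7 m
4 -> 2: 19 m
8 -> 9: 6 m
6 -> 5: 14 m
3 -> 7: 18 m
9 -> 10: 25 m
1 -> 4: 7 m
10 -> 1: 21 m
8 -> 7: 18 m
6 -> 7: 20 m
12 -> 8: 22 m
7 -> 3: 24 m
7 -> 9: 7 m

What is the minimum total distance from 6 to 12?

31 m

Settle nodes by increasing distance from 6:
6: 0
5: 14  (via 6)
11: 17  (via 6)
7: 20  (via 6)
8: 22  (via 7)
9: 27  (via 7)
4: 29  (via 8)
1: 31  (via 7)
12: 31  (via 8)
Shortest route: 6–7–8–12 = 31 m.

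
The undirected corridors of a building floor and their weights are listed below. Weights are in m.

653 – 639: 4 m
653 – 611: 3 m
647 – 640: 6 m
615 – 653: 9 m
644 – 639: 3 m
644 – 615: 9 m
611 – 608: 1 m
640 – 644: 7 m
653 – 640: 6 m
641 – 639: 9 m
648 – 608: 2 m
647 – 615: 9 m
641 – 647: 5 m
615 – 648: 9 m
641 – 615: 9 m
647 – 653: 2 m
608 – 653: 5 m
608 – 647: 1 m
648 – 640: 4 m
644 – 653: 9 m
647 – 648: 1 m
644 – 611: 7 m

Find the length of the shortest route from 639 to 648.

7 m

Candidate routes:
639–653–611–608–647–648: 4+3+1+1+1 = 10
639–653–611–608–648: 4+3+1+2 = 10
639–653–647–608–648: 4+2+1+2 = 9
639–653–647–648: 4+2+1 = 7
Cheapest is 639–653–647–648 at 7 m.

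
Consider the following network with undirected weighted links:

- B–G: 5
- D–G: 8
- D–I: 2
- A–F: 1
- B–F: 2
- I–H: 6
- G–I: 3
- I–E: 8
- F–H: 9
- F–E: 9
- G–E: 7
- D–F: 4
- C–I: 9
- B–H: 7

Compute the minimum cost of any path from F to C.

Enumerating some paths:
F → D → I → C: 4+2+9 = 15
F → B → G → I → C: 2+5+3+9 = 19
The minimum is 15 via F → D → I → C.

15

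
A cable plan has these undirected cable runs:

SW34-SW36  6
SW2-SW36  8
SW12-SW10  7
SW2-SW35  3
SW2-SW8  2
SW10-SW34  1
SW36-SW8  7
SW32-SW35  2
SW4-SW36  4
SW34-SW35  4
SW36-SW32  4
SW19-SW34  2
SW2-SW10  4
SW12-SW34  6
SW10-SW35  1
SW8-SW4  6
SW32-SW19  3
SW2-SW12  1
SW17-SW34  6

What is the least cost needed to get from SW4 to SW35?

Running Dijkstra from SW4:
SW4: 0
SW36: 4  (via SW4)
SW8: 6  (via SW4)
SW32: 8  (via SW36)
SW2: 8  (via SW8)
SW12: 9  (via SW2)
SW34: 10  (via SW36)
SW35: 10  (via SW32)
Shortest route: SW4–SW36–SW32–SW35 = 10.

10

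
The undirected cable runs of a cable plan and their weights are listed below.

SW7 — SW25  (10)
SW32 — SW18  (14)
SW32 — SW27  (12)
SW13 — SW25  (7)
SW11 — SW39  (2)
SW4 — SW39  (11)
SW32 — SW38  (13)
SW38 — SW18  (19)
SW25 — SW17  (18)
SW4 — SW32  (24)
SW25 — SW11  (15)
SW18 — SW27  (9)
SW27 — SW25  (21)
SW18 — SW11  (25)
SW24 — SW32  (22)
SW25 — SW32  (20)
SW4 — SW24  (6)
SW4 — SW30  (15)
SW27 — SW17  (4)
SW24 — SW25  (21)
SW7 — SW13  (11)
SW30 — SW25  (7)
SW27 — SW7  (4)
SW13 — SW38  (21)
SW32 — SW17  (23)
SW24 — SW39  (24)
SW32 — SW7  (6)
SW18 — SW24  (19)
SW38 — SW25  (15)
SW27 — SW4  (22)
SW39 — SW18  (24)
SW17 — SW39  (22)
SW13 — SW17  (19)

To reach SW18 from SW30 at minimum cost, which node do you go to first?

SW25

Enumerating some paths:
SW30 - SW25 - SW7 - SW27 - SW18: 7+10+4+9 = 30
SW30 - SW25 - SW27 - SW18: 7+21+9 = 37
SW30 - SW25 - SW7 - SW32 - SW18: 7+10+6+14 = 37
Cheapest is SW30 - SW25 - SW7 - SW27 - SW18 at 30.
So from SW30 the first move is to SW25.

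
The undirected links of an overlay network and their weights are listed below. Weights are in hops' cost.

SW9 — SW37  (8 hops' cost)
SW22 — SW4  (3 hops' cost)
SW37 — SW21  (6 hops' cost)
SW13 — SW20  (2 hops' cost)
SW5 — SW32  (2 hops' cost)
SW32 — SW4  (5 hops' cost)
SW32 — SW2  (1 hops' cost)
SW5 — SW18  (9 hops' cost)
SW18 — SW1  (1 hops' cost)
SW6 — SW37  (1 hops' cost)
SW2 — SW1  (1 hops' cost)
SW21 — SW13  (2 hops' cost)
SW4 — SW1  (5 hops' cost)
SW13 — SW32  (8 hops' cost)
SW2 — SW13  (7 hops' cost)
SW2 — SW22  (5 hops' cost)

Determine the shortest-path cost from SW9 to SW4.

29 hops' cost

Compare a few routes:
SW9 - SW37 - SW21 - SW13 - SW32 - SW4: 8+6+2+8+5 = 29
SW9 - SW37 - SW21 - SW13 - SW32 - SW2 - SW1 - SW4: 8+6+2+8+1+1+5 = 31
SW9 - SW37 - SW21 - SW13 - SW32 - SW2 - SW22 - SW4: 8+6+2+8+1+5+3 = 33
SW9 - SW37 - SW21 - SW13 - SW2 - SW22 - SW4: 8+6+2+7+5+3 = 31
The minimum is 29 hops' cost via SW9 - SW37 - SW21 - SW13 - SW32 - SW4.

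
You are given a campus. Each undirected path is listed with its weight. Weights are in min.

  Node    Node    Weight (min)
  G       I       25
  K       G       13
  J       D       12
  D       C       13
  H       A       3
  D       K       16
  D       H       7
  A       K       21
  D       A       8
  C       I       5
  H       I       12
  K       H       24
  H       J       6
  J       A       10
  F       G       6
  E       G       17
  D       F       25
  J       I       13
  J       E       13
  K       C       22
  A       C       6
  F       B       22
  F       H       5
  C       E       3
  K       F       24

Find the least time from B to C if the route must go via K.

Best B to K: B → F → G → K costing 41
Shortest K→C: K → C = 22
Total via K: 41 + 22 = 63 min.

63 min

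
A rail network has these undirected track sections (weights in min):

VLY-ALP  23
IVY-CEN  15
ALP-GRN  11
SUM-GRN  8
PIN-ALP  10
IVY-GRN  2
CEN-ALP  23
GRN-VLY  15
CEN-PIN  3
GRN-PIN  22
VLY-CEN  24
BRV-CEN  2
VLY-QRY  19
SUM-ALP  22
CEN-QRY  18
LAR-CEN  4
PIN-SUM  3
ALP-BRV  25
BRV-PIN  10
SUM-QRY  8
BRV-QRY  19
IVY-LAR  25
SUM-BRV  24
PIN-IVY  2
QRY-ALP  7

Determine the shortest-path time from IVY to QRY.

13 min

Compare a few routes:
IVY–PIN–SUM–QRY: 2+3+8 = 13
IVY–GRN–SUM–QRY: 2+8+8 = 18
IVY–PIN–ALP–QRY: 2+10+7 = 19
The minimum is 13 min via IVY–PIN–SUM–QRY.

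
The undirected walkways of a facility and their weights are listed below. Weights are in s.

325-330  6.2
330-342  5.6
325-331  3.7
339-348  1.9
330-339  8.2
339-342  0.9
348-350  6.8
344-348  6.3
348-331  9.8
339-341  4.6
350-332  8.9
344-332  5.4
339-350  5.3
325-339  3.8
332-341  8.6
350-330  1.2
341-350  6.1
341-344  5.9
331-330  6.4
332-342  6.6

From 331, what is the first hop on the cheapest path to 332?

325

Compare a few routes:
331–325–339–342–332: 3.7+3.8+0.9+6.6 = 15
331–330–350–332: 6.4+1.2+8.9 = 16.5
Cheapest is 331–325–339–342–332 at 15 s.
So from 331 the first move is to 325.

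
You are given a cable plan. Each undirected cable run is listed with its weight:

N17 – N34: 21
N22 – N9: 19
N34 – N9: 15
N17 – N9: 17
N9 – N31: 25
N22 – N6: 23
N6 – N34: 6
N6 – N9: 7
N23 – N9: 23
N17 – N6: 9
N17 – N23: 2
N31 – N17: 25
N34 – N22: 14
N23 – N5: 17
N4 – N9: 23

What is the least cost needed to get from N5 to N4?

Shortest distances from N5:
N5: 0
N23: 17  (via N5)
N17: 19  (via N23)
N6: 28  (via N17)
N34: 34  (via N6)
N9: 35  (via N6)
N31: 44  (via N17)
N22: 48  (via N34)
N4: 58  (via N9)
Shortest route: N5–N23–N17–N6–N9–N4 = 58.

58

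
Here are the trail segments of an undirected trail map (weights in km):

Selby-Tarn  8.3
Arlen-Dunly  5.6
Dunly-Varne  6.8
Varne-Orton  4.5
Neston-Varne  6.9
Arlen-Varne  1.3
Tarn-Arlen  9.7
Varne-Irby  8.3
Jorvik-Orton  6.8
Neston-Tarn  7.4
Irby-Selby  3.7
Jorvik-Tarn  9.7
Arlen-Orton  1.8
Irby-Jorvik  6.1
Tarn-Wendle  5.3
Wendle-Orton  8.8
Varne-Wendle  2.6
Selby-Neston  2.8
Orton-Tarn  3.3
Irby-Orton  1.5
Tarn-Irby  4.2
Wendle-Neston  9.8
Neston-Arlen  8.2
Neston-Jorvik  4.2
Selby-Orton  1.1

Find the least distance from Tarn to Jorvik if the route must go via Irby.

Best Tarn to Irby: Tarn–Irby costing 4.2
Best Irby to Jorvik: Irby–Jorvik costing 6.1
Total via Irby: 4.2 + 6.1 = 10.3 km.

10.3 km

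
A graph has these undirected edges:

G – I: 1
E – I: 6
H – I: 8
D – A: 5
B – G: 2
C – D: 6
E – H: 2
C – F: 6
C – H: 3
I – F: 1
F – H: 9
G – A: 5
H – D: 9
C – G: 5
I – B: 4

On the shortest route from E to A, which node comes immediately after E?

I

Enumerating some paths:
E → I → G → A: 6+1+5 = 12
E → H → I → G → A: 2+8+1+5 = 16
E → H → C → D → A: 2+3+6+5 = 16
E → H → C → G → A: 2+3+5+5 = 15
Cheapest is E → I → G → A at 12.
So from E the first move is to I.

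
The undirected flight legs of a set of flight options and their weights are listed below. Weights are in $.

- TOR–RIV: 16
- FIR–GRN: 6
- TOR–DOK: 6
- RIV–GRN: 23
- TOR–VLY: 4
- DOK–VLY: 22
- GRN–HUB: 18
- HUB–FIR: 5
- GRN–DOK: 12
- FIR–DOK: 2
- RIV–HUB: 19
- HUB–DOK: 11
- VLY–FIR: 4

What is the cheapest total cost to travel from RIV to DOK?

$22

Enumerating some paths:
RIV - HUB - FIR - DOK: 19+5+2 = 26
RIV - TOR - DOK: 16+6 = 22
The minimum is $22 via RIV - TOR - DOK.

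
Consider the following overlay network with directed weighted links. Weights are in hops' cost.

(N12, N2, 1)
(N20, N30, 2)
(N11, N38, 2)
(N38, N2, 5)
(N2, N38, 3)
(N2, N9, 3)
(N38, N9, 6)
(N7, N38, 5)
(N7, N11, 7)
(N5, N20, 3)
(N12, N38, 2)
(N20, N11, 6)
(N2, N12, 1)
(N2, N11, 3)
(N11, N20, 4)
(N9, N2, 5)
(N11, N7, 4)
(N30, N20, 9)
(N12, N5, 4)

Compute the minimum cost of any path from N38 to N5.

10 hops' cost

Candidate routes:
N38–N2–N12–N5: 5+1+4 = 10
N38–N9–N2–N12–N5: 6+5+1+4 = 16
The minimum is 10 hops' cost via N38–N2–N12–N5.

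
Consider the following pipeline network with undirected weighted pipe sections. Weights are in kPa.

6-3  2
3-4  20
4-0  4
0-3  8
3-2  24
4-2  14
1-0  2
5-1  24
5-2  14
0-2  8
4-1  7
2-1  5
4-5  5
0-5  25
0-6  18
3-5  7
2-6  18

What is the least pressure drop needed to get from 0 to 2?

Running Dijkstra from 0:
0: 0
1: 2  (via 0)
4: 4  (via 0)
2: 7  (via 1)
Shortest route: 0 → 1 → 2 = 7 kPa.

7 kPa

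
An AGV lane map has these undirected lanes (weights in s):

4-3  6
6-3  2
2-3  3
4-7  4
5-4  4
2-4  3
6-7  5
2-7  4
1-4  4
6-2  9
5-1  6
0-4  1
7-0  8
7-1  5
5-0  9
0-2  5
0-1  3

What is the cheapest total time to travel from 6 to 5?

Candidate routes:
6 → 7 → 4 → 5: 5+4+4 = 13
6 → 7 → 1 → 5: 5+5+6 = 16
6 → 3 → 4 → 5: 2+6+4 = 12
6 → 3 → 2 → 0 → 4 → 5: 2+3+5+1+4 = 15
Cheapest is 6 → 3 → 4 → 5 at 12 s.

12 s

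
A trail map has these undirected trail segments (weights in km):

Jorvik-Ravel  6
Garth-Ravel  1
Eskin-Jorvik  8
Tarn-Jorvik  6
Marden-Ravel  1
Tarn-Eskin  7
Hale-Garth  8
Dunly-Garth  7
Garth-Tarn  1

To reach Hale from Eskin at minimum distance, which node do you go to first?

Candidate routes:
Eskin–Jorvik–Ravel–Garth–Hale: 8+6+1+8 = 23
Eskin–Jorvik–Tarn–Garth–Hale: 8+6+1+8 = 23
Eskin–Tarn–Garth–Hale: 7+1+8 = 16
Eskin–Tarn–Jorvik–Ravel–Garth–Hale: 7+6+6+1+8 = 28
The minimum is 16 km via Eskin–Tarn–Garth–Hale.
So from Eskin the first move is to Tarn.

Tarn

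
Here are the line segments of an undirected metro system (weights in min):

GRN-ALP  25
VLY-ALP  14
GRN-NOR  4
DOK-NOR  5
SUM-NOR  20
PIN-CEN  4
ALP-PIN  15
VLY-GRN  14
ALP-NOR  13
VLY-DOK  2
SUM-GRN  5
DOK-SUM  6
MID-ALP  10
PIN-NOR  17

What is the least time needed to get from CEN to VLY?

Shortest distances from CEN:
CEN: 0
PIN: 4  (via CEN)
ALP: 19  (via PIN)
NOR: 21  (via PIN)
GRN: 25  (via NOR)
DOK: 26  (via NOR)
VLY: 28  (via DOK)
Shortest route: CEN–PIN–NOR–DOK–VLY = 28 min.

28 min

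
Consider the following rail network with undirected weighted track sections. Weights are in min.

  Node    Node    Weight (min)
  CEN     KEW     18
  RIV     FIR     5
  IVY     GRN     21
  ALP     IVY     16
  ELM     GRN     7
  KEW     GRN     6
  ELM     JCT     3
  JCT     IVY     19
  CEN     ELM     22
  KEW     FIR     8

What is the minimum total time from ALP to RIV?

56 min

Shortest distances from ALP:
ALP: 0
IVY: 16  (via ALP)
JCT: 35  (via IVY)
GRN: 37  (via IVY)
ELM: 38  (via JCT)
KEW: 43  (via GRN)
FIR: 51  (via KEW)
RIV: 56  (via FIR)
Shortest route: ALP → IVY → GRN → KEW → FIR → RIV = 56 min.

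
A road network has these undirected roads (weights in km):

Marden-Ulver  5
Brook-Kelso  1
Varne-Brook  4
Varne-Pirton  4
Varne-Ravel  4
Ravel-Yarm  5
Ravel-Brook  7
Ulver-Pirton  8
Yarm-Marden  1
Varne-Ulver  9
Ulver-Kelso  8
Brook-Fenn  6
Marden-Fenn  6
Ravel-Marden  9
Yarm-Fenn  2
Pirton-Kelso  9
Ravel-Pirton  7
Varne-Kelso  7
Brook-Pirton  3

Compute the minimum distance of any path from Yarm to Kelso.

9 km

Settle nodes by increasing distance from Yarm:
Yarm: 0
Marden: 1  (via Yarm)
Fenn: 2  (via Yarm)
Ravel: 5  (via Yarm)
Ulver: 6  (via Marden)
Brook: 8  (via Fenn)
Varne: 9  (via Ravel)
Kelso: 9  (via Brook)
Shortest route: Yarm–Fenn–Brook–Kelso = 9 km.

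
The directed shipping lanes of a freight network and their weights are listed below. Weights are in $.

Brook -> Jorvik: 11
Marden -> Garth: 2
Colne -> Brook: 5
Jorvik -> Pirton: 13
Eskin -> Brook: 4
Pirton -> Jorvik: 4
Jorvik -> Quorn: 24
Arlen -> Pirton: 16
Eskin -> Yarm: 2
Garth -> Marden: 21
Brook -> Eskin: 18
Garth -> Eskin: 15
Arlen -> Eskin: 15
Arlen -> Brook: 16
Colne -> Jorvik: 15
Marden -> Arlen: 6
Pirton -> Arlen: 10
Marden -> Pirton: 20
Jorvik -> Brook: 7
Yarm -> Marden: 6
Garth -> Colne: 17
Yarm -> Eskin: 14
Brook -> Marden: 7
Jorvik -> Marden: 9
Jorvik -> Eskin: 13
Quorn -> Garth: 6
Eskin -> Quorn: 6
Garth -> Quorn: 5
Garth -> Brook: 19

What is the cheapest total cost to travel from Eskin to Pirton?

Settle nodes by increasing distance from Eskin:
Eskin: 0
Yarm: 2  (via Eskin)
Brook: 4  (via Eskin)
Quorn: 6  (via Eskin)
Marden: 8  (via Yarm)
Garth: 10  (via Marden)
Arlen: 14  (via Marden)
Jorvik: 15  (via Brook)
Colne: 27  (via Garth)
Pirton: 28  (via Marden)
Shortest route: Eskin → Yarm → Marden → Pirton = $28.

$28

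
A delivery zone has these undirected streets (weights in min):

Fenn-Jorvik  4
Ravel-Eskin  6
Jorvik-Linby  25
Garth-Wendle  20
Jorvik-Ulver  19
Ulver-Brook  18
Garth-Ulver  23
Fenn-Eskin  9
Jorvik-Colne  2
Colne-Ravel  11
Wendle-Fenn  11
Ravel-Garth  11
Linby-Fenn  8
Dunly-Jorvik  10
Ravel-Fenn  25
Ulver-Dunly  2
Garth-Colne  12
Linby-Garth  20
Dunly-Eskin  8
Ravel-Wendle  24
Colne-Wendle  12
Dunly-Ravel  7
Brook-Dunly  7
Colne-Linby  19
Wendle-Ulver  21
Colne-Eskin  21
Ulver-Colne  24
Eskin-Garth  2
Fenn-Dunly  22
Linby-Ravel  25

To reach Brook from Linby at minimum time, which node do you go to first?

Candidate routes:
Linby–Fenn–Eskin–Dunly–Brook: 8+9+8+7 = 32
Linby–Fenn–Jorvik–Dunly–Brook: 8+4+10+7 = 29
Cheapest is Linby–Fenn–Jorvik–Dunly–Brook at 29 min.
So from Linby the first move is to Fenn.

Fenn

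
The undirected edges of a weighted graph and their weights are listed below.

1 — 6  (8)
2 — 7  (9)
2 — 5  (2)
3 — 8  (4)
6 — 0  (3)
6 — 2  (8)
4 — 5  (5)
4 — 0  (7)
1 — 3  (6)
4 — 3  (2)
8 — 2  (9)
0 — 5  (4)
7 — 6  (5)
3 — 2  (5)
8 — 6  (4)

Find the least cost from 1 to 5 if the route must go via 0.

15

Shortest 1→0: 1 → 6 → 0 = 11
Best 0 to 5: 0 → 5 costing 4
Total via 0: 11 + 4 = 15.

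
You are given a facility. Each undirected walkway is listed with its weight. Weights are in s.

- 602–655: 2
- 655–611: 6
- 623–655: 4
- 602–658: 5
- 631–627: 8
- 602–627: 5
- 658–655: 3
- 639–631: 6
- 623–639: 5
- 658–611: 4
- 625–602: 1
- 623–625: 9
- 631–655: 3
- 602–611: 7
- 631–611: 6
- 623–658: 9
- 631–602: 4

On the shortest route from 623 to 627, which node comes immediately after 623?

655

Compare a few routes:
623–655–602–627: 4+2+5 = 11
623–625–602–627: 9+1+5 = 15
623–655–631–627: 4+3+8 = 15
The minimum is 11 s via 623–655–602–627.
So from 623 the first move is to 655.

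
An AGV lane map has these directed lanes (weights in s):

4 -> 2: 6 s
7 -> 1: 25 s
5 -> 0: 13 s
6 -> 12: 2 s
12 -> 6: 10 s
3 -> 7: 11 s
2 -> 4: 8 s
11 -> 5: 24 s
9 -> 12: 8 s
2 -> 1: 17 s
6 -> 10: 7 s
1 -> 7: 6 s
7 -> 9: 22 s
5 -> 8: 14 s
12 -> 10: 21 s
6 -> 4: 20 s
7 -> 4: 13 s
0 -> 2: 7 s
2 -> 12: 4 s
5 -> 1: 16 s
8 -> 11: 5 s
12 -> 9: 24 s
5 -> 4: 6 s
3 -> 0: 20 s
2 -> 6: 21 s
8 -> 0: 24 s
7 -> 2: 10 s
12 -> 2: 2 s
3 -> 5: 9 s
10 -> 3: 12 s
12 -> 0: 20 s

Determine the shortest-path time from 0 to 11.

68 s

Candidate routes:
0 - 2 - 12 - 6 - 10 - 3 - 5 - 8 - 11: 7+4+10+7+12+9+14+5 = 68
0 - 2 - 12 - 10 - 3 - 5 - 8 - 11: 7+4+21+12+9+14+5 = 72
Cheapest is 0 - 2 - 12 - 6 - 10 - 3 - 5 - 8 - 11 at 68 s.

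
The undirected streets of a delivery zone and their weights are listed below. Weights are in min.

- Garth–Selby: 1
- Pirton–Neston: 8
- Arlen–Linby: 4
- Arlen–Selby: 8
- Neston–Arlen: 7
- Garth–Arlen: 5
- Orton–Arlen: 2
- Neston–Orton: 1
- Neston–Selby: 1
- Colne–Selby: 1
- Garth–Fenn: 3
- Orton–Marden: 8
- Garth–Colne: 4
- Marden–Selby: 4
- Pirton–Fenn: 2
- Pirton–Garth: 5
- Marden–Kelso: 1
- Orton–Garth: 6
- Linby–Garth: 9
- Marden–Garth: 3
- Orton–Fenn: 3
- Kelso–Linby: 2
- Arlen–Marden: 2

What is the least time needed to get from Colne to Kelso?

Settle nodes by increasing distance from Colne:
Colne: 0
Selby: 1  (via Colne)
Neston: 2  (via Selby)
Garth: 2  (via Selby)
Orton: 3  (via Neston)
Arlen: 5  (via Orton)
Marden: 5  (via Selby)
Fenn: 5  (via Garth)
Kelso: 6  (via Marden)
Shortest route: Colne–Selby–Marden–Kelso = 6 min.

6 min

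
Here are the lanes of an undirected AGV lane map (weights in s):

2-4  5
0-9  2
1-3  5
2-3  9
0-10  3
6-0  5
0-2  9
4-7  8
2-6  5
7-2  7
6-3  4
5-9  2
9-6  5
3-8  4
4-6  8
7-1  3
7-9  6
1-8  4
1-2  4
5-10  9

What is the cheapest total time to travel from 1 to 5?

11 s

Candidate routes:
1–3–6–9–5: 5+4+5+2 = 16
1–2–6–9–5: 4+5+5+2 = 16
1–2–0–9–5: 4+9+2+2 = 17
1–7–9–5: 3+6+2 = 11
Cheapest is 1–7–9–5 at 11 s.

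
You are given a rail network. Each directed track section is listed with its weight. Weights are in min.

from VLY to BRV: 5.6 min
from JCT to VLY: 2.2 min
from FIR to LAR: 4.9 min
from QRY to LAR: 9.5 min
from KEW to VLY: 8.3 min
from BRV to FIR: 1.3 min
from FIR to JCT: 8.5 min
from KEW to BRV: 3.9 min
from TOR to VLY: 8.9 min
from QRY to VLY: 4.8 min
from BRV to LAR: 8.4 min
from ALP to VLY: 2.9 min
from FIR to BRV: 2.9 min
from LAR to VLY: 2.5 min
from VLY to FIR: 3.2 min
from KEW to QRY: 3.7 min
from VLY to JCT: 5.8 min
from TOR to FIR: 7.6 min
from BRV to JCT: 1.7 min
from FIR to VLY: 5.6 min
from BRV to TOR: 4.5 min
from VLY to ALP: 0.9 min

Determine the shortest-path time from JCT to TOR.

Running Dijkstra from JCT:
JCT: 0
VLY: 2.2  (via JCT)
ALP: 3.1  (via VLY)
FIR: 5.4  (via VLY)
BRV: 7.8  (via VLY)
LAR: 10.3  (via FIR)
TOR: 12.3  (via BRV)
Shortest route: JCT–VLY–BRV–TOR = 12.3 min.

12.3 min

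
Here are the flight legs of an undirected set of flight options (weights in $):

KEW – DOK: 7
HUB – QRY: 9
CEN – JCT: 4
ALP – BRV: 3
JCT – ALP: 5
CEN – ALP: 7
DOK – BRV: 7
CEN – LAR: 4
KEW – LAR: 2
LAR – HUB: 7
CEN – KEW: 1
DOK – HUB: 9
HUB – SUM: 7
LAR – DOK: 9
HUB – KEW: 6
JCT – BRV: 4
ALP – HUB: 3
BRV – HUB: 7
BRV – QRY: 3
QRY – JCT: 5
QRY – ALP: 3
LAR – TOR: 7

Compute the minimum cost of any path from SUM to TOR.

Running Dijkstra from SUM:
SUM: 0
HUB: 7  (via SUM)
ALP: 10  (via HUB)
KEW: 13  (via HUB)
QRY: 13  (via ALP)
BRV: 13  (via ALP)
LAR: 14  (via HUB)
CEN: 14  (via KEW)
JCT: 15  (via ALP)
DOK: 16  (via HUB)
TOR: 21  (via LAR)
Shortest route: SUM–HUB–LAR–TOR = $21.

$21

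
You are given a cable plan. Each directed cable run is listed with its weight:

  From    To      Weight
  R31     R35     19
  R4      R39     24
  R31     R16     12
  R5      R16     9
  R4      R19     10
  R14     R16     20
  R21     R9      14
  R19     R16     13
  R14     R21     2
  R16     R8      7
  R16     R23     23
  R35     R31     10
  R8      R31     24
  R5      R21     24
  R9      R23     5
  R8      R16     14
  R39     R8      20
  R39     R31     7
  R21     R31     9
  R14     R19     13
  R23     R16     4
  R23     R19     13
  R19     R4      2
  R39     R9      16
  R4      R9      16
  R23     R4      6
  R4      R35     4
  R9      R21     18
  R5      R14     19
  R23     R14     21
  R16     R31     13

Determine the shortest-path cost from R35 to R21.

68

Candidate routes:
R35 - R31 - R16 - R23 - R14 - R21: 10+12+23+21+2 = 68
R35 - R31 - R16 - R23 - R4 - R9 - R21: 10+12+23+6+16+18 = 85
Cheapest is R35 - R31 - R16 - R23 - R14 - R21 at 68.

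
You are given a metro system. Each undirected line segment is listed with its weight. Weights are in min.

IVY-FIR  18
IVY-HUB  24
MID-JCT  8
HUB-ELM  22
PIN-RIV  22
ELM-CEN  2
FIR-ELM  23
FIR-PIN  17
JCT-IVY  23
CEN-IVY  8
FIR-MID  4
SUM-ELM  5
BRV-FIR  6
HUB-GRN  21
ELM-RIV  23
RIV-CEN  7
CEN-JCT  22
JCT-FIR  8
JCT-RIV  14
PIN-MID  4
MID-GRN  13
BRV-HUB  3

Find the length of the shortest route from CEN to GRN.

42 min

Running Dijkstra from CEN:
CEN: 0
ELM: 2  (via CEN)
RIV: 7  (via CEN)
SUM: 7  (via ELM)
IVY: 8  (via CEN)
JCT: 21  (via RIV)
HUB: 24  (via ELM)
FIR: 25  (via ELM)
BRV: 27  (via HUB)
PIN: 29  (via RIV)
MID: 29  (via JCT)
GRN: 42  (via MID)
Shortest route: CEN → RIV → JCT → MID → GRN = 42 min.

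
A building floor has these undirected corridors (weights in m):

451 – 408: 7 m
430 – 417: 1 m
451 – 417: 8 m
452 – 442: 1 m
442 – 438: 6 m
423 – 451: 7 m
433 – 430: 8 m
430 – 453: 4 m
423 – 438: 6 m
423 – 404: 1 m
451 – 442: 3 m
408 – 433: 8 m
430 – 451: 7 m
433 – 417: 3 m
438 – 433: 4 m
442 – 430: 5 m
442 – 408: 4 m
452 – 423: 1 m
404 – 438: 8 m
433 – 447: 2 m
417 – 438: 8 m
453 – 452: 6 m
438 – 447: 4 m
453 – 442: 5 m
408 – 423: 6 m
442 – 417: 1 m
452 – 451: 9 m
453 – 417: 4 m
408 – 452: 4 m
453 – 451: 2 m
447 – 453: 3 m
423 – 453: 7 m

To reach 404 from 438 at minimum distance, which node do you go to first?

423

Compare a few routes:
438 → 423 → 404: 6+1 = 7
438 → 442 → 452 → 423 → 404: 6+1+1+1 = 9
438 → 404: 8 = 8
Cheapest is 438 → 423 → 404 at 7 m.
So from 438 the first move is to 423.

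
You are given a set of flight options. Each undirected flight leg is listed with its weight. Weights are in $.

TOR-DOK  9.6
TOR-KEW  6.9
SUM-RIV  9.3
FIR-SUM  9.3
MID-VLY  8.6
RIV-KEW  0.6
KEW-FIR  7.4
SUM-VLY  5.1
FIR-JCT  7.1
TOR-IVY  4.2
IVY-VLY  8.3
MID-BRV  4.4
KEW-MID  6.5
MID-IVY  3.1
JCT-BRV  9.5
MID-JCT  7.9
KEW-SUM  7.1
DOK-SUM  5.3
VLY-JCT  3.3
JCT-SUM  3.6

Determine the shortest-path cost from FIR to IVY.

Shortest distances from FIR:
FIR: 0
JCT: 7.1  (via FIR)
KEW: 7.4  (via FIR)
RIV: 8  (via KEW)
SUM: 9.3  (via FIR)
VLY: 10.4  (via JCT)
MID: 13.9  (via KEW)
TOR: 14.3  (via KEW)
DOK: 14.6  (via SUM)
BRV: 16.6  (via JCT)
IVY: 17  (via MID)
Shortest route: FIR–KEW–MID–IVY = $17.

$17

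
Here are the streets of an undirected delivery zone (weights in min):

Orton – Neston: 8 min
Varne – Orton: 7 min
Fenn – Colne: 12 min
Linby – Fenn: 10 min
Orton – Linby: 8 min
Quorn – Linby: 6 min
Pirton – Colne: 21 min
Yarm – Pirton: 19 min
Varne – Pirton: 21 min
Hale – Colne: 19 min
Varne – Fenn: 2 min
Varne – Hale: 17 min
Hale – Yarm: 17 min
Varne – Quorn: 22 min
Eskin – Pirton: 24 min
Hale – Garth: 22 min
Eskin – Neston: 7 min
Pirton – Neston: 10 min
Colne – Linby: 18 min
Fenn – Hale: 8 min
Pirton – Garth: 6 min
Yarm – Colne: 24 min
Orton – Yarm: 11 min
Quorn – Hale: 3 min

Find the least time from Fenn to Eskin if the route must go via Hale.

Shortest Fenn→Hale: Fenn–Hale = 8
Best Hale to Eskin: Hale–Quorn–Linby–Orton–Neston–Eskin costing 32
Total via Hale: 8 + 32 = 40 min.

40 min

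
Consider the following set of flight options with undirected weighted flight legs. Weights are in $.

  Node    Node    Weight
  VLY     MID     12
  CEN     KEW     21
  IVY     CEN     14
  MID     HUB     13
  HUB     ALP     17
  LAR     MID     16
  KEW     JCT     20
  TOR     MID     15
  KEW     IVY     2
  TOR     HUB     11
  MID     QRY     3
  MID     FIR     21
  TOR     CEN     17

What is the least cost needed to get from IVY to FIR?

$67

Running Dijkstra from IVY:
IVY: 0
KEW: 2  (via IVY)
CEN: 14  (via IVY)
JCT: 22  (via KEW)
TOR: 31  (via CEN)
HUB: 42  (via TOR)
MID: 46  (via TOR)
QRY: 49  (via MID)
VLY: 58  (via MID)
ALP: 59  (via HUB)
LAR: 62  (via MID)
FIR: 67  (via MID)
Shortest route: IVY → CEN → TOR → MID → FIR = $67.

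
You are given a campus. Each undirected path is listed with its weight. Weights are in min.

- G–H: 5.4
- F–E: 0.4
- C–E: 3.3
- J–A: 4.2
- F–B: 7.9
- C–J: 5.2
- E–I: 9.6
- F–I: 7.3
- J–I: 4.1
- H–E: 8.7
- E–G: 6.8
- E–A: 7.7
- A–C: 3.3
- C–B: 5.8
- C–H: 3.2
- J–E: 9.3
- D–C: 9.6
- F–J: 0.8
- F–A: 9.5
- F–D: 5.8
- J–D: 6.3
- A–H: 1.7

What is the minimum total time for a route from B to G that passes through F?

Best B to F: B → F costing 7.9
Best F to G: F → E → G costing 7.2
Total via F: 7.9 + 7.2 = 15.1 min.

15.1 min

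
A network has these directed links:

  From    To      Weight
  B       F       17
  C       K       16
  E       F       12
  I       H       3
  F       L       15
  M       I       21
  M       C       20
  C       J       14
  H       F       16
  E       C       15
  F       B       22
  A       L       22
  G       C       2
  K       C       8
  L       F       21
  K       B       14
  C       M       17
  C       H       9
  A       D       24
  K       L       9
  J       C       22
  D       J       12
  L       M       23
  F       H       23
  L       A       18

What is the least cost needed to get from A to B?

65

Shortest distances from A:
A: 0
L: 22  (via A)
D: 24  (via A)
J: 36  (via D)
F: 43  (via L)
M: 45  (via L)
C: 58  (via J)
B: 65  (via F)
Shortest route: A → L → F → B = 65.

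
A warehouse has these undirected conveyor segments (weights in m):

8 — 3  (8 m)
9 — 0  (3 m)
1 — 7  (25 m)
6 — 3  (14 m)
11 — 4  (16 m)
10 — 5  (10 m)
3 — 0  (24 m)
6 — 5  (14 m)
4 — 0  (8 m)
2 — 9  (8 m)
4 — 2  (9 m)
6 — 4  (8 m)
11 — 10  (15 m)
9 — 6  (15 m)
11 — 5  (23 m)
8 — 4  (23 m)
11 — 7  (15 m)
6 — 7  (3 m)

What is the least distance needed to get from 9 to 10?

39 m

Shortest distances from 9:
9: 0
0: 3  (via 9)
2: 8  (via 9)
4: 11  (via 0)
6: 15  (via 9)
7: 18  (via 6)
3: 27  (via 0)
11: 27  (via 4)
5: 29  (via 6)
8: 34  (via 4)
10: 39  (via 5)
Shortest route: 9 → 6 → 5 → 10 = 39 m.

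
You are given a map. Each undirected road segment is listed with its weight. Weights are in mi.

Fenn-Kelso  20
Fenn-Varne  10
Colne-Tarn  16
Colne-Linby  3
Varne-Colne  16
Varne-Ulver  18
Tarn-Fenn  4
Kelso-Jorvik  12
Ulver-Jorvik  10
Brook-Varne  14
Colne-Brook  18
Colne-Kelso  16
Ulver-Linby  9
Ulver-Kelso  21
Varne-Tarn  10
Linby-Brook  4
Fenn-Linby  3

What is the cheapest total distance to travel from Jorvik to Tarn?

26 mi

Enumerating some paths:
Jorvik–Ulver–Linby–Fenn–Tarn: 10+9+3+4 = 26
Jorvik–Kelso–Fenn–Tarn: 12+20+4 = 36
The minimum is 26 mi via Jorvik–Ulver–Linby–Fenn–Tarn.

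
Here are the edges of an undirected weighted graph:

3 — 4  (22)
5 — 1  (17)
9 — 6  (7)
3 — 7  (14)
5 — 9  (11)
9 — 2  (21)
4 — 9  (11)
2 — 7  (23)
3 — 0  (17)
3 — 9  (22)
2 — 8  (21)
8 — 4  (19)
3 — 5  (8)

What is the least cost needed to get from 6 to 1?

35

Shortest distances from 6:
6: 0
9: 7  (via 6)
4: 18  (via 9)
5: 18  (via 9)
3: 26  (via 5)
2: 28  (via 9)
1: 35  (via 5)
Shortest route: 6–9–5–1 = 35.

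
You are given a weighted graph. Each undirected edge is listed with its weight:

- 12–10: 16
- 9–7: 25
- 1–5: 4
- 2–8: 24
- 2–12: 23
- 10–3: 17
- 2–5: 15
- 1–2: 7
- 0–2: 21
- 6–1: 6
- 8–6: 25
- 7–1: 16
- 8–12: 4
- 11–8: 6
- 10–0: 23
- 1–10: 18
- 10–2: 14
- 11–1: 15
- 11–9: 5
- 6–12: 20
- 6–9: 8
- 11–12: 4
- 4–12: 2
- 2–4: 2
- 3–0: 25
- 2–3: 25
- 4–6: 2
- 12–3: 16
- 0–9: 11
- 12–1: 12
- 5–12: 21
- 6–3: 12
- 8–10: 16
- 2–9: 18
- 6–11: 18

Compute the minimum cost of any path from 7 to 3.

34

Enumerating some paths:
7–1–6–4–12–3: 16+6+2+2+16 = 42
7–1–6–3: 16+6+12 = 34
7–1–2–4–6–3: 16+7+2+2+12 = 39
The minimum is 34 via 7–1–6–3.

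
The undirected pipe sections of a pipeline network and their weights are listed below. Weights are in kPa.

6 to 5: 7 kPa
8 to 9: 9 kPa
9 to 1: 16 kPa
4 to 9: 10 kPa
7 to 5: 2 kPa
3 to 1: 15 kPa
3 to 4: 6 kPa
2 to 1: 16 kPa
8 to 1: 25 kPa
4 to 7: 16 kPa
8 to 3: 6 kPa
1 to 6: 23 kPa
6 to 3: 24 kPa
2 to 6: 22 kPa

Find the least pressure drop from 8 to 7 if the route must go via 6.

39 kPa

Shortest 8→6: 8 → 3 → 6 = 30
Shortest 6→7: 6 → 5 → 7 = 9
Total via 6: 30 + 9 = 39 kPa.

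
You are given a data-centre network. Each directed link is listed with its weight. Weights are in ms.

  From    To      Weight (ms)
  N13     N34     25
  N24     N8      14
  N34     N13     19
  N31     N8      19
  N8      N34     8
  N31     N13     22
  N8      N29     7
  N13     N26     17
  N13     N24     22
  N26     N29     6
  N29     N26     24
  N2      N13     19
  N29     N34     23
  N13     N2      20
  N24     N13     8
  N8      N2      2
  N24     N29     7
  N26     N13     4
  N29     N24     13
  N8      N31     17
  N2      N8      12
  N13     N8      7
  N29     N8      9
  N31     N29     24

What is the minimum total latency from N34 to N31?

Running Dijkstra from N34:
N34: 0
N13: 19  (via N34)
N8: 26  (via N13)
N2: 28  (via N8)
N29: 33  (via N8)
N26: 36  (via N13)
N24: 41  (via N13)
N31: 43  (via N8)
Shortest route: N34–N13–N8–N31 = 43 ms.

43 ms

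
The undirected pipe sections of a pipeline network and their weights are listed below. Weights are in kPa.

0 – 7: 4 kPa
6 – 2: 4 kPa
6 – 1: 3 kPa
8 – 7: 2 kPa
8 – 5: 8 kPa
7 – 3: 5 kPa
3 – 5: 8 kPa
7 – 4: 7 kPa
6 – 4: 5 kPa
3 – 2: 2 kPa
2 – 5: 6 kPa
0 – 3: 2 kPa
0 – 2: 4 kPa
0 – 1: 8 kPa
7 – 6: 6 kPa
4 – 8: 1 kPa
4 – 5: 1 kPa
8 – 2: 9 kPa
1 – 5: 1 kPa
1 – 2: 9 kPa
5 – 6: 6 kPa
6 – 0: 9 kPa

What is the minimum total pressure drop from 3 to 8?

7 kPa

Enumerating some paths:
3 → 0 → 7 → 8: 2+4+2 = 8
3 → 2 → 5 → 4 → 8: 2+6+1+1 = 10
3 → 7 → 8: 5+2 = 7
Cheapest is 3 → 7 → 8 at 7 kPa.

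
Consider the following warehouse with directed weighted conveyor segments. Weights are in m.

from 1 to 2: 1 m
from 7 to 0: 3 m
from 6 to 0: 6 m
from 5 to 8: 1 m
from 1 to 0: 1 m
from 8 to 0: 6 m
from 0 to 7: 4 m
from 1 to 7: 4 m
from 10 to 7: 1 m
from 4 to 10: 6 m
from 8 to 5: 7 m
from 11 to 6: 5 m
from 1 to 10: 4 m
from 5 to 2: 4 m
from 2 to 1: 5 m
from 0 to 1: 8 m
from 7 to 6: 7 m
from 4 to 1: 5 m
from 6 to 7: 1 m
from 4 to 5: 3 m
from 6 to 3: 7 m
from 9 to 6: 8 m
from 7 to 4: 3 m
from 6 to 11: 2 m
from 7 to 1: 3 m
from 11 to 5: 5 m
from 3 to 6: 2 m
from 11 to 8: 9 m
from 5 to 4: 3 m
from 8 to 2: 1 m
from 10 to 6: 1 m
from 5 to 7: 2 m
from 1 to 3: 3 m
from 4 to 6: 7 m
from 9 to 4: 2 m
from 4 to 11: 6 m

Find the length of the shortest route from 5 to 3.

8 m

Compare a few routes:
5–4–1–3: 3+5+3 = 11
5–7–1–3: 2+3+3 = 8
5–8–2–1–3: 1+1+5+3 = 10
The minimum is 8 m via 5–7–1–3.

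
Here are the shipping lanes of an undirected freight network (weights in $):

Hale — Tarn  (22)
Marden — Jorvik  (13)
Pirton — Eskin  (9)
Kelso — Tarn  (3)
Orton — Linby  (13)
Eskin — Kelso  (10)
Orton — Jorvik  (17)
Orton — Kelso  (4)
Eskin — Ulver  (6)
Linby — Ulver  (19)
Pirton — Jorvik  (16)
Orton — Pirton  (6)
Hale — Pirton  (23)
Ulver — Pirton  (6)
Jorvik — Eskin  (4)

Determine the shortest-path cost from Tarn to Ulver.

Compare a few routes:
Tarn–Kelso–Eskin–Pirton–Ulver: 3+10+9+6 = 28
Tarn–Kelso–Eskin–Ulver: 3+10+6 = 19
Tarn–Kelso–Orton–Pirton–Eskin–Ulver: 3+4+6+9+6 = 28
The minimum is $19 via Tarn–Kelso–Eskin–Ulver.

$19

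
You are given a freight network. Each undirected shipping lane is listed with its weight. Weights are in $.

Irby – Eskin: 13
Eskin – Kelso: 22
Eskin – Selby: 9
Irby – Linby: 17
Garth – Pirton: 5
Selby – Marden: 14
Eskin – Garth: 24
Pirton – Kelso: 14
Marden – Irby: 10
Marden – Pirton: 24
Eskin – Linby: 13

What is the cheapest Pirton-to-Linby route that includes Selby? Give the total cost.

Shortest Pirton→Selby: Pirton → Marden → Selby = 38
Best Selby to Linby: Selby → Eskin → Linby costing 22
Total via Selby: 38 + 22 = $60.

$60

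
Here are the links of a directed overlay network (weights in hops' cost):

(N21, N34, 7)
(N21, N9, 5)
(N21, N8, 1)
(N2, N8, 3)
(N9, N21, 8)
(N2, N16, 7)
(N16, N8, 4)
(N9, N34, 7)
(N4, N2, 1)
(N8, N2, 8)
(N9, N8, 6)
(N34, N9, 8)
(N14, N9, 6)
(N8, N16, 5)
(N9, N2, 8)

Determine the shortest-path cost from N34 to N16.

19 hops' cost

Shortest distances from N34:
N34: 0
N9: 8  (via N34)
N8: 14  (via N9)
N21: 16  (via N9)
N2: 16  (via N9)
N16: 19  (via N8)
Shortest route: N34 → N9 → N8 → N16 = 19 hops' cost.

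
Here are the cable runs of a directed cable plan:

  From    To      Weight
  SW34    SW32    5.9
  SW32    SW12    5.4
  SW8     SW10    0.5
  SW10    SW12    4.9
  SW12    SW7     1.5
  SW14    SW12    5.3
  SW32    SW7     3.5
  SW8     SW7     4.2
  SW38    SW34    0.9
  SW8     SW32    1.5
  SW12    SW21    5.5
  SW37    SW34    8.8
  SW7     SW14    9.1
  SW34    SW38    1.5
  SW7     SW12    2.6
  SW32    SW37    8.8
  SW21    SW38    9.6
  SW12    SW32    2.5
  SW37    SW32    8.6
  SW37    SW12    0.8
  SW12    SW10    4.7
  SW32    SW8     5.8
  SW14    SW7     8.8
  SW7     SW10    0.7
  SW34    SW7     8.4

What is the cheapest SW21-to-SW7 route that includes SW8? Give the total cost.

Shortest SW21→SW8: SW21–SW38–SW34–SW32–SW8 = 22.2
Shortest SW8→SW7: SW8–SW7 = 4.2
Total via SW8: 22.2 + 4.2 = 26.4.

26.4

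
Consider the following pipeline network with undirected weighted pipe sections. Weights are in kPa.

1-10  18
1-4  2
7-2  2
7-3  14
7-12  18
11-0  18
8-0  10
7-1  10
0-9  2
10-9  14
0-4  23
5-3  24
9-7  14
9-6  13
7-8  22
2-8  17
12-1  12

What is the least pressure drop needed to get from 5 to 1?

Settle nodes by increasing distance from 5:
5: 0
3: 24  (via 5)
7: 38  (via 3)
2: 40  (via 7)
1: 48  (via 7)
Shortest route: 5–3–7–1 = 48 kPa.

48 kPa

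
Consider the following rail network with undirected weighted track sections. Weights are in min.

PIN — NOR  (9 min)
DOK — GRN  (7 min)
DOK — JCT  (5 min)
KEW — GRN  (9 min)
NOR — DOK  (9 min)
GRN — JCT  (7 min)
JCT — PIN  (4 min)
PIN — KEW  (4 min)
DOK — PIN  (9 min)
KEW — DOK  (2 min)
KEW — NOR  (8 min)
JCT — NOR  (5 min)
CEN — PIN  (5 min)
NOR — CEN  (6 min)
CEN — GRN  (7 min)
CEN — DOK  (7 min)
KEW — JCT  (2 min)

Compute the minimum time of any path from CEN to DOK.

7 min

Compare a few routes:
CEN–PIN–KEW–DOK: 5+4+2 = 11
CEN–DOK: 7 = 7
The minimum is 7 min via CEN–DOK.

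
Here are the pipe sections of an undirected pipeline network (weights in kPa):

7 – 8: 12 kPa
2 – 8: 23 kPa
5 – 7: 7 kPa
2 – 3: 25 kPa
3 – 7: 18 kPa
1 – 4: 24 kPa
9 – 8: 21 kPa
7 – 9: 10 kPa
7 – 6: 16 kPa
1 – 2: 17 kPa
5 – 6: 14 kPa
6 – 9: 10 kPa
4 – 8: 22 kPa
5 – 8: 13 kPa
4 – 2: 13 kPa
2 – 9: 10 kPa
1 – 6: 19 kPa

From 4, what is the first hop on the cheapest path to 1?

1

Enumerating some paths:
4 → 1: 24 = 24
4 → 2 → 1: 13+17 = 30
Cheapest is 4 → 1 at 24 kPa.
So from 4 the first move is to 1.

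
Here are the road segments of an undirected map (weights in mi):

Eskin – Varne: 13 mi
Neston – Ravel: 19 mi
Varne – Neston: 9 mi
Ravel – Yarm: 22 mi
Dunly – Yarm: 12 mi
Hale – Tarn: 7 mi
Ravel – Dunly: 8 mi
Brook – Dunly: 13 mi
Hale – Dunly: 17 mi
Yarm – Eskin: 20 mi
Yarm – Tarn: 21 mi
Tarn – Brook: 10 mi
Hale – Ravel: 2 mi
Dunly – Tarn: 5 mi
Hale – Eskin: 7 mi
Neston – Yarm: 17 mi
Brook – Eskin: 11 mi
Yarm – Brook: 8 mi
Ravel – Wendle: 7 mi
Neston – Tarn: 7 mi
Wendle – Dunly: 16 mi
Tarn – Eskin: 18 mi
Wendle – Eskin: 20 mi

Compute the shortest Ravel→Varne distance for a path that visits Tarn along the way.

25 mi

Shortest Ravel→Tarn: Ravel–Hale–Tarn = 9
Shortest Tarn→Varne: Tarn–Neston–Varne = 16
Total via Tarn: 9 + 16 = 25 mi.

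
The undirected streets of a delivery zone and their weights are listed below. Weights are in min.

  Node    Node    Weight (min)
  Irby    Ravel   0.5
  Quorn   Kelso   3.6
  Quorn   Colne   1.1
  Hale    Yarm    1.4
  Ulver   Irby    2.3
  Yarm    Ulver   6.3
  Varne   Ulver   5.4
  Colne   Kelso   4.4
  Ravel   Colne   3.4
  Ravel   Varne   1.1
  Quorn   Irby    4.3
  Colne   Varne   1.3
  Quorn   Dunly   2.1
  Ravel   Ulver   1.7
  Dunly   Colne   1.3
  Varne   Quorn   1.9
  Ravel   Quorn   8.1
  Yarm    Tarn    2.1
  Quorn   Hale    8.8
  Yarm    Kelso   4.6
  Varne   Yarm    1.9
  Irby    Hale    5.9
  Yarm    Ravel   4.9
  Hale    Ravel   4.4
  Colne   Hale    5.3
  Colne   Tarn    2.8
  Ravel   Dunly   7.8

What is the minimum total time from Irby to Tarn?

Settle nodes by increasing distance from Irby:
Irby: 0
Ravel: 0.5  (via Irby)
Varne: 1.6  (via Ravel)
Ulver: 2.2  (via Ravel)
Colne: 2.9  (via Varne)
Quorn: 3.5  (via Varne)
Yarm: 3.5  (via Varne)
Dunly: 4.2  (via Colne)
Hale: 4.9  (via Ravel)
Tarn: 5.6  (via Yarm)
Shortest route: Irby → Ravel → Varne → Yarm → Tarn = 5.6 min.

5.6 min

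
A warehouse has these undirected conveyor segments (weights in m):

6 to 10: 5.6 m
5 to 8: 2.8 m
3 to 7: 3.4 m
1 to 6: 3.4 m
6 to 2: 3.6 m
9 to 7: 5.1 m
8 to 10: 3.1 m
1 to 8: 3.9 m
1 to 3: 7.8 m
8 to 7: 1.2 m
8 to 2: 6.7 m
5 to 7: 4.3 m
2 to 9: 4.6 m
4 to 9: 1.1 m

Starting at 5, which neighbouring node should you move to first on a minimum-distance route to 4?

8

Candidate routes:
5 → 7 → 9 → 4: 4.3+5.1+1.1 = 10.5
5 → 8 → 2 → 9 → 4: 2.8+6.7+4.6+1.1 = 15.2
5 → 7 → 8 → 2 → 9 → 4: 4.3+1.2+6.7+4.6+1.1 = 17.9
5 → 8 → 7 → 9 → 4: 2.8+1.2+5.1+1.1 = 10.2
Cheapest is 5 → 8 → 7 → 9 → 4 at 10.2 m.
So from 5 the first move is to 8.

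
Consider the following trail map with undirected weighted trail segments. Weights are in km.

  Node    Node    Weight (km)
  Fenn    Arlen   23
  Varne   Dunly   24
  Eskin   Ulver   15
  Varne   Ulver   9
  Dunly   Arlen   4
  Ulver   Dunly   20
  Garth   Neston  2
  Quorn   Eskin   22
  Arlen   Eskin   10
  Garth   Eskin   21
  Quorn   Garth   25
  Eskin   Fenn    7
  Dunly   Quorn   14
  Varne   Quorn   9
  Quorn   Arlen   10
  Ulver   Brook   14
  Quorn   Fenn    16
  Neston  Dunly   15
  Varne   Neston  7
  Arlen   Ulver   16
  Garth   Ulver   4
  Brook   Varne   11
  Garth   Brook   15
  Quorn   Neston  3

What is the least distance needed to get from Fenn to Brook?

36 km

Enumerating some paths:
Fenn - Quorn - Neston - Varne - Brook: 16+3+7+11 = 37
Fenn - Quorn - Neston - Garth - Brook: 16+3+2+15 = 36
Cheapest is Fenn - Quorn - Neston - Garth - Brook at 36 km.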